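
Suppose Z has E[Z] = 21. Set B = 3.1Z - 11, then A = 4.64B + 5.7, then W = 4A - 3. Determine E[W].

E[B] = 3.1·21 + (-11) = 54.1.
E[A] = 4.64·54.1 + 5.7 = 256.724.
E[W] = 4·256.724 + (-3) = 1023.896.

E[W] = 1023.896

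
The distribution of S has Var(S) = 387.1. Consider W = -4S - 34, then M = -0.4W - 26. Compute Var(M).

Var(W) = (-4)²·387.1 = 6193.6.
Var(M) = (-0.4)²·6193.6 = 990.976.

Var(M) = 990.976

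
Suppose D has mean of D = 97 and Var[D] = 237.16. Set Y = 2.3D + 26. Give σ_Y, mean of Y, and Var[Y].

Y = 2.3D + 26 is linear with a = 2.3, b = 26.
σ_D = √237.16 = 15.4.
σ_Y = |a|·σ_D = |2.3|·15.4 = 35.42.
mean of Y = a·mean of D + b = 2.3·97 + 26 = 249.1.
Var[Y] = a²·Var[D] = 2.3²·237.16 = 1254.5764 (the additive constant 26 does not affect variance).

σ_Y = 35.42, mean of Y = 249.1, Var[Y] = 1254.5764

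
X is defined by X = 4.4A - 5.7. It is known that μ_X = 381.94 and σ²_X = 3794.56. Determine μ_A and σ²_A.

From X = 4.4A - 5.7: μ_X = a·μ_A + b, so μ_A = (μ_X − b)/a = (381.94 − (-5.7))/4.4 = 88.1.
σ²_X = a²·σ²_A, so σ²_A = 3794.56/4.4² = 196.

μ_A = 88.1, σ²_A = 196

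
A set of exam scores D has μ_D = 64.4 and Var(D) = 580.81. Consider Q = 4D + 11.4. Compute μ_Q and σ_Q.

μ_Q = 269, σ_Q = 96.4

Q = 4D + 11.4 is linear with a = 4, b = 11.4.
μ_Q = a·μ_D + b = 4·64.4 + 11.4 = 269.
σ_D = √580.81 = 24.1.
σ_Q = |a|·σ_D = |4|·24.1 = 96.4.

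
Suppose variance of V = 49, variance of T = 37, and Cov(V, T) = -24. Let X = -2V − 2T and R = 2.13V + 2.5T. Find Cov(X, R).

By bilinearity, Cov(X, R) = ac·variance of V + bd·variance of T + (ad+bc)·Cov(V, T), with a=-2, b=-2, c=2.13, d=2.5.
ac·variance of V = (-2)·2.13·49 = -208.74
bd·variance of T = (-2)·2.5·37 = -185
(ad+bc)·Cov(V, T) = (-9.26)·(-24) = 222.24
Cov(X, R) = -208.74 + (-185) + 222.24 = -171.5.

Cov(X, R) = -171.5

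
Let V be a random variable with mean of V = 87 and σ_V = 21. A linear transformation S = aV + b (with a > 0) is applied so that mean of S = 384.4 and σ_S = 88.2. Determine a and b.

a = 4.2, b = 19

σ_S = a·σ_V (a > 0), so a = 88.2/21 = 4.2.
mean of S = a·mean of V + b, so b = 384.4 − 4.2·87 = 19.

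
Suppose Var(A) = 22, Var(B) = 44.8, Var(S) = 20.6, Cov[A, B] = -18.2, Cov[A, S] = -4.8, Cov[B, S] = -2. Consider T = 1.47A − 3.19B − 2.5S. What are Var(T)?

Var(T) = a²·Var(A) + b²·Var(B) + c²·Var(S) + 2ab·Cov[A, B] + 2ac·Cov[A, S] + 2bc·Cov[B, S], with a = 1.47, b = -3.19, c = -2.5.
= 47.5398 + 455.88928 + 128.75 + 170.69052 + 35.28 + (-31.9)
= 806.2496.

Var(T) = 806.2496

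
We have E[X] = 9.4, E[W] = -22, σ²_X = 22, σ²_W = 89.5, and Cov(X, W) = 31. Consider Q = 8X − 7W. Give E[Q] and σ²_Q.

E[Q] = 8·E[X] + (-7)·E[W] = 8·9.4 + (-7)·(-22) = 229.2.
σ²_Q = a²·σ²_X + b²·σ²_W + 2ab·Cov(X, W) with a = 8, b = -7.
= 8²·22 + (-7)²·89.5 + 2·8·(-7)·31
= 1408 + 4385.5 + (-3472) = 2321.5.

E[Q] = 229.2, σ²_Q = 2321.5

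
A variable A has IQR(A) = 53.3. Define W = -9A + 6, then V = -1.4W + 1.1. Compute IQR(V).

IQR(V) = 671.58

IQR(W) = |-9|·53.3 = 479.7.
IQR(V) = |-1.4|·479.7 = 671.58.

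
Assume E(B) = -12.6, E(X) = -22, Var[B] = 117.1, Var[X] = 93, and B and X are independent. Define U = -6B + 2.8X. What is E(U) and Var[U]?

E(U) = (-6)·E(B) + 2.8·E(X) = (-6)·(-12.6) + 2.8·(-22) = 14.
Var[U] = a²·Var[B] + b²·Var[X] + 2ab·Cov[B, X] with a = -6, b = 2.8.
Independence gives Cov[B, X] = 0.
= (-6)²·117.1 + 2.8²·93 + 2·(-6)·2.8·0
= 4215.6 + 729.12 + 0 = 4944.72.

E(U) = 14, Var[U] = 4944.72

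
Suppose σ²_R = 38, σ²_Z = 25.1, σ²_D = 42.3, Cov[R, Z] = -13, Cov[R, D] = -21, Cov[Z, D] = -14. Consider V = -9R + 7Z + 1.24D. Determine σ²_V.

σ²_V = 6236.62048

σ²_V = a²·σ²_R + b²·σ²_Z + c²·σ²_D + 2ab·Cov[R, Z] + 2ac·Cov[R, D] + 2bc·Cov[Z, D], with a = -9, b = 7, c = 1.24.
= 3078 + 1229.9 + 65.04048 + 1638 + 468.72 + (-243.04)
= 6236.62048.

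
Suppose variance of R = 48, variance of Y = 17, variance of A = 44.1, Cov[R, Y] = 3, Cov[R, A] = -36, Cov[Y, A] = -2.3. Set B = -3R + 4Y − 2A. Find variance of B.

variance of B = 413.2

variance of B = a²·variance of R + b²·variance of Y + c²·variance of A + 2ab·Cov[R, Y] + 2ac·Cov[R, A] + 2bc·Cov[Y, A], with a = -3, b = 4, c = -2.
= 432 + 272 + 176.4 + (-72) + (-432) + 36.8
= 413.2.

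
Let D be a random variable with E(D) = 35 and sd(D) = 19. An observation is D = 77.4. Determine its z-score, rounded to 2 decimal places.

z = 2.23

z = (D − E(D)) / sd(D) = (77.4 − 35) / 19 ≈ 2.23.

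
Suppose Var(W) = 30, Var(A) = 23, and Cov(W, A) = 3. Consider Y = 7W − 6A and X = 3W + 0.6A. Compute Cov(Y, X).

By bilinearity, Cov(Y, X) = ac·Var(W) + bd·Var(A) + (ad+bc)·Cov(W, A), with a=7, b=-6, c=3, d=0.6.
ac·Var(W) = 7·3·30 = 630
bd·Var(A) = (-6)·0.6·23 = -82.8
(ad+bc)·Cov(W, A) = (-13.8)·3 = -41.4
Cov(Y, X) = 630 + (-82.8) + (-41.4) = 505.8.

Cov(Y, X) = 505.8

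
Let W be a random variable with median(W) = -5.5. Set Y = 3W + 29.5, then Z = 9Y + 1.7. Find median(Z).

median(Y) = 3·(-5.5) + 29.5 = 13.
median(Z) = 9·13 + 1.7 = 118.7.

median(Z) = 118.7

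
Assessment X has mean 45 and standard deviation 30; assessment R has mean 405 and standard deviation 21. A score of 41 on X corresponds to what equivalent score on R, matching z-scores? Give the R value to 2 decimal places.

z = (41 − 45)/30 ≈ -0.1333.
R = 405 + z·21 = 405 + (41 − 45)·21/30 = 402.20.

R = 402.20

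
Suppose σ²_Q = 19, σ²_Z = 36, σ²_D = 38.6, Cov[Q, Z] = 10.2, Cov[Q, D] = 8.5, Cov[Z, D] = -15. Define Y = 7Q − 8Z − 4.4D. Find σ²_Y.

σ²_Y = 1260.296

σ²_Y = a²·σ²_Q + b²·σ²_Z + c²·σ²_D + 2ab·Cov[Q, Z] + 2ac·Cov[Q, D] + 2bc·Cov[Z, D], with a = 7, b = -8, c = -4.4.
= 931 + 2304 + 747.296 + (-1142.4) + (-523.6) + (-1056)
= 1260.296.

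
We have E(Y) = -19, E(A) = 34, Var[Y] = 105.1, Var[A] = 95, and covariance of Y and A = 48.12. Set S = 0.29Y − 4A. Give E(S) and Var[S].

E(S) = -141.51, Var[S] = 1417.20051

E(S) = 0.29·E(Y) + (-4)·E(A) = 0.29·(-19) + (-4)·34 = -141.51.
Var[S] = a²·Var[Y] + b²·Var[A] + 2ab·covariance of Y and A with a = 0.29, b = -4.
= 0.29²·105.1 + (-4)²·95 + 2·0.29·(-4)·48.12
= 8.83891 + 1520 + (-111.6384) = 1417.20051.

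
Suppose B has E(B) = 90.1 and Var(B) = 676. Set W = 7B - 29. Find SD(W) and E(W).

SD(W) = 182, E(W) = 601.7

W = 7B - 29 is linear with a = 7, b = -29.
SD(B) = √676 = 26.
SD(W) = |a|·SD(B) = |7|·26 = 182.
E(W) = a·E(B) + b = 7·90.1 + (-29) = 601.7.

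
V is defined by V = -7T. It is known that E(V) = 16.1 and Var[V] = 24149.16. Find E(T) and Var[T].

E(T) = -2.3, Var[T] = 492.84

From V = -7T: E(V) = a·E(T) + b, so E(T) = (E(V) − b)/a = (16.1 − 0)/(-7) = -2.3.
Var[V] = a²·Var[T], so Var[T] = 24149.16/(-7)² = 492.84.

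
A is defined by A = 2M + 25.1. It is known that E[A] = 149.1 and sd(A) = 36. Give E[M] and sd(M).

E[M] = 62, sd(M) = 18

From A = 2M + 25.1: E[A] = a·E[M] + b, so E[M] = (E[A] − b)/a = (149.1 − 25.1)/2 = 62.
sd(A) = |a|·sd(M), so sd(M) = 36/|2| = 18.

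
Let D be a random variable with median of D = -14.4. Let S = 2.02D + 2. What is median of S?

A linear map preserves order up to sign, so median of S = a·median of D + b = 2.02·(-14.4) + 2 = -27.088.

median of S = -27.088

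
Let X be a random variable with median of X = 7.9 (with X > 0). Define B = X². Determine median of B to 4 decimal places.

X² is monotone on this domain, so median of B = square(7.9) = 62.41.

median of B = 62.41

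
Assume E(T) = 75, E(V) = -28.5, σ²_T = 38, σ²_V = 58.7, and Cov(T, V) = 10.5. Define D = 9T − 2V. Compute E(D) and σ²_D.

E(D) = 732, σ²_D = 2934.8

E(D) = 9·E(T) + (-2)·E(V) = 9·75 + (-2)·(-28.5) = 732.
σ²_D = a²·σ²_T + b²·σ²_V + 2ab·Cov(T, V) with a = 9, b = -2.
= 9²·38 + (-2)²·58.7 + 2·9·(-2)·10.5
= 3078 + 234.8 + (-378) = 2934.8.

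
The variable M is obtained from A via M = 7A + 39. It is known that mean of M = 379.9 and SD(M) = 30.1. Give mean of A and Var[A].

mean of A = 48.7, Var[A] = 18.49

From M = 7A + 39: mean of M = a·mean of A + b, so mean of A = (mean of M − b)/a = (379.9 − 39)/7 = 48.7.
Var[M] = 30.1² = 906.01.
Var[M] = a²·Var[A], so Var[A] = 906.01/7² = 18.49.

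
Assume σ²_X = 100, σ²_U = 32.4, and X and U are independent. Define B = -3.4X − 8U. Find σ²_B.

σ²_B = 3229.6

σ²_B = a²·σ²_X + b²·σ²_U + 2ab·Cov[X, U] with a = -3.4, b = -8.
Independence gives Cov[X, U] = 0.
= (-3.4)²·100 + (-8)²·32.4 + 2·(-3.4)·(-8)·0
= 1156 + 2073.6 + 0 = 3229.6.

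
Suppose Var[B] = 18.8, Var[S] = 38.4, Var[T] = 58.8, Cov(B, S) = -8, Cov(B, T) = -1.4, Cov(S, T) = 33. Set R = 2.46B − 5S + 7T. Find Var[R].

Var[R] = a²·Var[B] + b²·Var[S] + c²·Var[T] + 2ab·Cov(B, S) + 2ac·Cov(B, T) + 2bc·Cov(S, T), with a = 2.46, b = -5, c = 7.
= 113.77008 + 960 + 2881.2 + 196.8 + (-48.216) + (-2310)
= 1793.55408.

Var[R] = 1793.55408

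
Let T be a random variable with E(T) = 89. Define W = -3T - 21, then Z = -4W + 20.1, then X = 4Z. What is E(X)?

E(W) = (-3)·89 + (-21) = -288.
E(Z) = (-4)·(-288) + 20.1 = 1172.1.
E(X) = 4·1172.1 = 4688.4.

E(X) = 4688.4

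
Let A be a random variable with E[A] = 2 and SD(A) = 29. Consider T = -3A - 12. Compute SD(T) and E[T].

T = -3A - 12 is linear with a = -3, b = -12.
SD(T) = |a|·SD(A) = |-3|·29 = 87.
E[T] = a·E[A] + b = (-3)·2 + (-12) = -18.

SD(T) = 87, E[T] = -18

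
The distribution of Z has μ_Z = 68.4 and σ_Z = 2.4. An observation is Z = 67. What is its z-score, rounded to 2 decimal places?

z = -0.58

z = (Z − μ_Z) / σ_Z = (67 − 68.4) / 2.4 ≈ -0.58.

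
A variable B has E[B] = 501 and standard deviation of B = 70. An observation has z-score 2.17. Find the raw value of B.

B = 652.9

B = E[B] + z·standard deviation of B = 501 + 2.17·70 = 652.9.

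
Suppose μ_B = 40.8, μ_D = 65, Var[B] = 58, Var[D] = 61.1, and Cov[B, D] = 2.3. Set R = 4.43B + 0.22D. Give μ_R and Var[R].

μ_R = 4.43·μ_B + 0.22·μ_D = 4.43·40.8 + 0.22·65 = 195.044.
Var[R] = a²·Var[B] + b²·Var[D] + 2ab·Cov[B, D] with a = 4.43, b = 0.22.
= 4.43²·58 + 0.22²·61.1 + 2·4.43·0.22·2.3
= 1138.2442 + 2.95724 + 4.48316 = 1145.6846.

μ_R = 195.044, Var[R] = 1145.6846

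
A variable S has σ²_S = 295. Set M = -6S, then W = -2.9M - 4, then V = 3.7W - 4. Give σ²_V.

σ²_V = 1222711.398

σ²_M = (-6)²·295 = 10620.
σ²_W = (-2.9)²·10620 = 89314.2.
σ²_V = 3.7²·89314.2 = 1222711.398.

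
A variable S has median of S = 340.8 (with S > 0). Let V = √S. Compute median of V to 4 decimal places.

median of V = 18.4608

√S is monotone on this domain, so median of V = √(340.8) ≈ 18.4608.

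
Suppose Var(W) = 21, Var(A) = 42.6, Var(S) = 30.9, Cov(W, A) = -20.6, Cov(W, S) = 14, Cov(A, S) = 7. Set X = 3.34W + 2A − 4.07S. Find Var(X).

Var(X) = 146.72061

Var(X) = a²·Var(W) + b²·Var(A) + c²·Var(S) + 2ab·Cov(W, A) + 2ac·Cov(W, S) + 2bc·Cov(A, S), with a = 3.34, b = 2, c = -4.07.
= 234.2676 + 170.4 + 511.85541 + (-275.216) + (-380.6264) + (-113.96)
= 146.72061.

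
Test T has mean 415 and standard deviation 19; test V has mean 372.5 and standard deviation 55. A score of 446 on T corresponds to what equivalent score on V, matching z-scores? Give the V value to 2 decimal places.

z = (446 − 415)/19 ≈ 1.6316.
V = 372.5 + z·55 = 372.5 + (446 − 415)·55/19 ≈ 462.24.

V = 462.24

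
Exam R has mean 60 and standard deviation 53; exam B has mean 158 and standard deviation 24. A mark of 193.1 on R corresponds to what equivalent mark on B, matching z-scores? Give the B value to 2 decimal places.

B = 218.27

z = (193.1 − 60)/53 ≈ 2.5113.
B = 158 + z·24 = 158 + (193.1 − 60)·24/53 ≈ 218.27.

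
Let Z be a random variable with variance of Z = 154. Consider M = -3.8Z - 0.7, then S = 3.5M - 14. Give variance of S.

variance of M = (-3.8)²·154 = 2223.76.
variance of S = 3.5²·2223.76 = 27241.06.

variance of S = 27241.06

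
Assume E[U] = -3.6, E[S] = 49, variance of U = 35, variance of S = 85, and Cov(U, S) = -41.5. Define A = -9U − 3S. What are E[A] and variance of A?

E[A] = (-9)·E[U] + (-3)·E[S] = (-9)·(-3.6) + (-3)·49 = -114.6.
variance of A = a²·variance of U + b²·variance of S + 2ab·Cov(U, S) with a = -9, b = -3.
= (-9)²·35 + (-3)²·85 + 2·(-9)·(-3)·(-41.5)
= 2835 + 765 + (-2241) = 1359.

E[A] = -114.6, variance of A = 1359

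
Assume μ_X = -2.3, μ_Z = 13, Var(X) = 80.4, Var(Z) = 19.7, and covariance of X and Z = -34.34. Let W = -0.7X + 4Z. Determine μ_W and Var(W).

μ_W = (-0.7)·μ_X + 4·μ_Z = (-0.7)·(-2.3) + 4·13 = 53.61.
Var(W) = a²·Var(X) + b²·Var(Z) + 2ab·covariance of X and Z with a = -0.7, b = 4.
= (-0.7)²·80.4 + 4²·19.7 + 2·(-0.7)·4·(-34.34)
= 39.396 + 315.2 + 192.304 = 546.9.

μ_W = 53.61, Var(W) = 546.9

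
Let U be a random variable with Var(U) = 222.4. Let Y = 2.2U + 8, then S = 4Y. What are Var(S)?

Var(Y) = 2.2²·222.4 = 1076.416.
Var(S) = 4²·1076.416 = 17222.656.

Var(S) = 17222.656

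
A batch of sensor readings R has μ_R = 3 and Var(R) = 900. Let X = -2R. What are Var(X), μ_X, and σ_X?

X = -2R is linear with a = -2, b = 0.
Var(X) = a²·Var(R) = (-2)²·900 = 3600.
μ_X = a·μ_R + b = (-2)·3 = -6.
σ_R = √900 = 30.
σ_X = |a|·σ_R = |-2|·30 = 60.

Var(X) = 3600, μ_X = -6, σ_X = 60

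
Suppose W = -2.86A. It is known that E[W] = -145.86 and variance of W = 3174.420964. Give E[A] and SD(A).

From W = -2.86A: E[W] = a·E[A] + b, so E[A] = (E[W] − b)/a = (-145.86 − 0)/(-2.86) = 51.
SD(W) = √3174.420964 = 56.342.
SD(W) = |a|·SD(A), so SD(A) = 56.342/|-2.86| = 19.7.

E[A] = 51, SD(A) = 19.7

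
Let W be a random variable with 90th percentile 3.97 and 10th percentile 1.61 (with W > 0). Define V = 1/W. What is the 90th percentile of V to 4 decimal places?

1/W is decreasing on W > 0, so percentile order reverses: P_{90}(V) uses P_{10}(W) = 1.61.
P_{90}(V) = 1/1.61 ≈ 0.6211.

90th percentile of V = 0.6211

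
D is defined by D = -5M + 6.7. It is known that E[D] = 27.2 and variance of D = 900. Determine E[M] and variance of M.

From D = -5M + 6.7: E[D] = a·E[M] + b, so E[M] = (E[D] − b)/a = (27.2 − 6.7)/(-5) = -4.1.
variance of D = a²·variance of M, so variance of M = 900/(-5)² = 36.

E[M] = -4.1, variance of M = 36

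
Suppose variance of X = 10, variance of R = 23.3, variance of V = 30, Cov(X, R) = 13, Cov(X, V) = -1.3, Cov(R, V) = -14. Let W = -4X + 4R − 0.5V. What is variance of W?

variance of W = 175.1

variance of W = a²·variance of X + b²·variance of R + c²·variance of V + 2ab·Cov(X, R) + 2ac·Cov(X, V) + 2bc·Cov(R, V), with a = -4, b = 4, c = -0.5.
= 160 + 372.8 + 7.5 + (-416) + (-5.2) + 56
= 175.1.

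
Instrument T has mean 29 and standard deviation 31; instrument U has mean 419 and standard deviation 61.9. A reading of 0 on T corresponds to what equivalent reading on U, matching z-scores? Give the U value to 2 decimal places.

U = 361.09

z = (0 − 29)/31 ≈ -0.9355.
U = 419 + z·61.9 = 419 + (0 − 29)·61.9/31 ≈ 361.09.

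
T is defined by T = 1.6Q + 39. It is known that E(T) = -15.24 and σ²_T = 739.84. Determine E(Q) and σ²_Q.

From T = 1.6Q + 39: E(T) = a·E(Q) + b, so E(Q) = (E(T) − b)/a = (-15.24 − 39)/1.6 = -33.9.
σ²_T = a²·σ²_Q, so σ²_Q = 739.84/1.6² = 289.

E(Q) = -33.9, σ²_Q = 289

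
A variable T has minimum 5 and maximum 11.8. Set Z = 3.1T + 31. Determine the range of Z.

Range of T = 11.8 − 5 = 6.8.
Range(Z) = |a|·Range(T) = |3.1|·6.8 = 21.08.

Range(Z) = 21.08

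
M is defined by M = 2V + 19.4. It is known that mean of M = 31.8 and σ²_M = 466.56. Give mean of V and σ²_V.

From M = 2V + 19.4: mean of M = a·mean of V + b, so mean of V = (mean of M − b)/a = (31.8 − 19.4)/2 = 6.2.
σ²_M = a²·σ²_V, so σ²_V = 466.56/2² = 116.64.

mean of V = 6.2, σ²_V = 116.64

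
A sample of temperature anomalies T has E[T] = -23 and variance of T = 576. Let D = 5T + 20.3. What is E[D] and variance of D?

D = 5T + 20.3 is linear with a = 5, b = 20.3.
E[D] = a·E[T] + b = 5·(-23) + 20.3 = -94.7.
variance of D = a²·variance of T = 5²·576 = 14400 (the additive constant 20.3 does not affect variance).

E[D] = -94.7, variance of D = 14400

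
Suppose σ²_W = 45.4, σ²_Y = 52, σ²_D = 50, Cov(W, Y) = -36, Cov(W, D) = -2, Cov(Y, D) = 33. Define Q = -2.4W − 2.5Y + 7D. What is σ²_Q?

σ²_Q = a²·σ²_W + b²·σ²_Y + c²·σ²_D + 2ab·Cov(W, Y) + 2ac·Cov(W, D) + 2bc·Cov(Y, D), with a = -2.4, b = -2.5, c = 7.
= 261.504 + 325 + 2450 + (-432) + 67.2 + (-1155)
= 1516.704.

σ²_Q = 1516.704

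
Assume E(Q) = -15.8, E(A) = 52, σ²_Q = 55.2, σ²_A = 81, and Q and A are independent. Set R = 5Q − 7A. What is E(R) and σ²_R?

E(R) = -443, σ²_R = 5349

E(R) = 5·E(Q) + (-7)·E(A) = 5·(-15.8) + (-7)·52 = -443.
σ²_R = a²·σ²_Q + b²·σ²_A + 2ab·Cov[Q, A] with a = 5, b = -7.
Independence gives Cov[Q, A] = 0.
= 5²·55.2 + (-7)²·81 + 2·5·(-7)·0
= 1380 + 3969 + 0 = 5349.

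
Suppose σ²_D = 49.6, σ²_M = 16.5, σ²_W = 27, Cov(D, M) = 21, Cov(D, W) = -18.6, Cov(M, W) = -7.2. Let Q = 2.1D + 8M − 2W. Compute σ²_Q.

σ²_Q = a²·σ²_D + b²·σ²_M + c²·σ²_W + 2ab·Cov(D, M) + 2ac·Cov(D, W) + 2bc·Cov(M, W), with a = 2.1, b = 8, c = -2.
= 218.736 + 1056 + 108 + 705.6 + 156.24 + 230.4
= 2474.976.

σ²_Q = 2474.976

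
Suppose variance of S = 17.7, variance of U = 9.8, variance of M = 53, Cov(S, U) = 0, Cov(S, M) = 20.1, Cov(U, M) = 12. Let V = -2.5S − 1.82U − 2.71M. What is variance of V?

variance of V = 923.05162

variance of V = a²·variance of S + b²·variance of U + c²·variance of M + 2ab·Cov(S, U) + 2ac·Cov(S, M) + 2bc·Cov(U, M), with a = -2.5, b = -1.82, c = -2.71.
= 110.625 + 32.46152 + 389.2373 + 0 + 272.355 + 118.3728
= 923.05162.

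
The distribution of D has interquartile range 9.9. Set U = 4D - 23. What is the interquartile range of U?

IQR(U) = 39.6

Under U = aD + b, IQR(U) = |a|·IQR(D) = |4|·9.9 = 39.6 (shifts cancel; spread scales by |a|).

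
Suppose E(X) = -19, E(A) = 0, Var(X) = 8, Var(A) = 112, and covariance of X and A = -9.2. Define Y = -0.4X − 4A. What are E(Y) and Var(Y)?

E(Y) = 7.6, Var(Y) = 1763.84

E(Y) = (-0.4)·E(X) + (-4)·E(A) = (-0.4)·(-19) + (-4)·0 = 7.6.
Var(Y) = a²·Var(X) + b²·Var(A) + 2ab·covariance of X and A with a = -0.4, b = -4.
= (-0.4)²·8 + (-4)²·112 + 2·(-0.4)·(-4)·(-9.2)
= 1.28 + 1792 + (-29.44) = 1763.84.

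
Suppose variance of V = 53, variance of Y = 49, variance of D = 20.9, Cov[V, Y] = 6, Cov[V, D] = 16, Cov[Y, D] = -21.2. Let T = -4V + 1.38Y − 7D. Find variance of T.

variance of T = 3204.7596

variance of T = a²·variance of V + b²·variance of Y + c²·variance of D + 2ab·Cov[V, Y] + 2ac·Cov[V, D] + 2bc·Cov[Y, D], with a = -4, b = 1.38, c = -7.
= 848 + 93.3156 + 1024.1 + (-66.24) + 896 + 409.584
= 3204.7596.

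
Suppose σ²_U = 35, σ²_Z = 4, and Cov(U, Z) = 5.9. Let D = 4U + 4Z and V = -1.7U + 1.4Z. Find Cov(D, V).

By bilinearity, Cov(D, V) = ac·σ²_U + bd·σ²_Z + (ad+bc)·Cov(U, Z), with a=4, b=4, c=-1.7, d=1.4.
ac·σ²_U = 4·(-1.7)·35 = -238
bd·σ²_Z = 4·1.4·4 = 22.4
(ad+bc)·Cov(U, Z) = (-1.2)·5.9 = -7.08
Cov(D, V) = -238 + 22.4 + (-7.08) = -222.68.

Cov(D, V) = -222.68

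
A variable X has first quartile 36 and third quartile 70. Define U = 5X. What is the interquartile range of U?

IQR of X = Q3 − Q1 = 70 − 36 = 34.
Under U = aX + b, IQR(U) = |a|·IQR(X) = |5|·34 = 170 (shifts cancel; spread scales by |a|).

IQR(U) = 170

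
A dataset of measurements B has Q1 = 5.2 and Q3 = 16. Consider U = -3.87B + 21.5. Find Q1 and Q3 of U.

a = -3.87 < 0 reverses order: Q1(U) comes from Q3(B), Q3(U) from Q1(B).
Q1(U) = (-3.87)·16 + 21.5 = -40.42; Q3(U) = (-3.87)·5.2 + 21.5 = 1.376.

Q1(U) = -40.42, Q3(U) = 1.376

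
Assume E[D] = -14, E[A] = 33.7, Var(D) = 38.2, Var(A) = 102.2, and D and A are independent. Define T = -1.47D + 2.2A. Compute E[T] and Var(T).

E[T] = (-1.47)·E[D] + 2.2·E[A] = (-1.47)·(-14) + 2.2·33.7 = 94.72.
Var(T) = a²·Var(D) + b²·Var(A) + 2ab·Cov(D, A) with a = -1.47, b = 2.2.
Independence gives Cov(D, A) = 0.
= (-1.47)²·38.2 + 2.2²·102.2 + 2·(-1.47)·2.2·0
= 82.54638 + 494.648 + 0 = 577.19438.

E[T] = 94.72, Var(T) = 577.19438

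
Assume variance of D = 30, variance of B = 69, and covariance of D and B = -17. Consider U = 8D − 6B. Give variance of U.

variance of U = a²·variance of D + b²·variance of B + 2ab·covariance of D and B with a = 8, b = -6.
= 8²·30 + (-6)²·69 + 2·8·(-6)·(-17)
= 1920 + 2484 + 1632 = 6036.

variance of U = 6036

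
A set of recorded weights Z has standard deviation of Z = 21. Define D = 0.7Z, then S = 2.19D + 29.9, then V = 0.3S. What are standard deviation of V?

standard deviation of D = |0.7|·21 = 14.7.
standard deviation of S = |2.19|·14.7 = 32.193.
standard deviation of V = |0.3|·32.193 = 9.6579.

standard deviation of V = 9.6579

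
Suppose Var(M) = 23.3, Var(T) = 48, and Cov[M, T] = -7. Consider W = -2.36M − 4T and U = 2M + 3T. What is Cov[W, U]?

Cov[W, U] = -580.416

By bilinearity, Cov[W, U] = ac·Var(M) + bd·Var(T) + (ad+bc)·Cov[M, T], with a=-2.36, b=-4, c=2, d=3.
ac·Var(M) = (-2.36)·2·23.3 = -109.976
bd·Var(T) = (-4)·3·48 = -576
(ad+bc)·Cov[M, T] = (-15.08)·(-7) = 105.56
Cov[W, U] = -109.976 + (-576) + 105.56 = -580.416.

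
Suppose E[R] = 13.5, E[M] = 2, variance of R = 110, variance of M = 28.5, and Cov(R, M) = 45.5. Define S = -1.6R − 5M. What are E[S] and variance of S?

E[S] = -31.6, variance of S = 1722.1

E[S] = (-1.6)·E[R] + (-5)·E[M] = (-1.6)·13.5 + (-5)·2 = -31.6.
variance of S = a²·variance of R + b²·variance of M + 2ab·Cov(R, M) with a = -1.6, b = -5.
= (-1.6)²·110 + (-5)²·28.5 + 2·(-1.6)·(-5)·45.5
= 281.6 + 712.5 + 728 = 1722.1.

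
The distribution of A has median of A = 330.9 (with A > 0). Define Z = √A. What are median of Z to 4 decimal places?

median of Z = 18.1907

√A is monotone on this domain, so median of Z = √(330.9) ≈ 18.1907.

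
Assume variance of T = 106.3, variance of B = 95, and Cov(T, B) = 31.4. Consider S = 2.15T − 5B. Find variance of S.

variance of S = 2191.27175

variance of S = a²·variance of T + b²·variance of B + 2ab·Cov(T, B) with a = 2.15, b = -5.
= 2.15²·106.3 + (-5)²·95 + 2·2.15·(-5)·31.4
= 491.37175 + 2375 + (-675.1) = 2191.27175.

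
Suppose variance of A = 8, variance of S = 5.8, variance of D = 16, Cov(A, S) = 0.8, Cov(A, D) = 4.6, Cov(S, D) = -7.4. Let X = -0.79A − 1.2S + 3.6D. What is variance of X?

variance of X = 259.9928

variance of X = a²·variance of A + b²·variance of S + c²·variance of D + 2ab·Cov(A, S) + 2ac·Cov(A, D) + 2bc·Cov(S, D), with a = -0.79, b = -1.2, c = 3.6.
= 4.9928 + 8.352 + 207.36 + 1.5168 + (-26.1648) + 63.936
= 259.9928.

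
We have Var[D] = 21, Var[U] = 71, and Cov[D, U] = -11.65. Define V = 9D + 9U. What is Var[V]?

Var[V] = 5564.7

Var[V] = a²·Var[D] + b²·Var[U] + 2ab·Cov[D, U] with a = 9, b = 9.
= 9²·21 + 9²·71 + 2·9·9·(-11.65)
= 1701 + 5751 + (-1887.3) = 5564.7.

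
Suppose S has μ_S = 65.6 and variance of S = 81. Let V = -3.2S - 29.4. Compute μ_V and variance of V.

V = -3.2S - 29.4 is linear with a = -3.2, b = -29.4.
μ_V = a·μ_S + b = (-3.2)·65.6 + (-29.4) = -239.32.
variance of V = a²·variance of S = (-3.2)²·81 = 829.44 (the additive constant -29.4 does not affect variance).

μ_V = -239.32, variance of V = 829.44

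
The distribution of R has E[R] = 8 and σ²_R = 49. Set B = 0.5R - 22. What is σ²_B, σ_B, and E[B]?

σ²_B = 12.25, σ_B = 3.5, E[B] = -18

B = 0.5R - 22 is linear with a = 0.5, b = -22.
σ²_B = a²·σ²_R = 0.5²·49 = 12.25 (the additive constant -22 does not affect variance).
σ_R = √49 = 7.
σ_B = |a|·σ_R = |0.5|·7 = 3.5.
E[B] = a·E[R] + b = 0.5·8 + (-22) = -18.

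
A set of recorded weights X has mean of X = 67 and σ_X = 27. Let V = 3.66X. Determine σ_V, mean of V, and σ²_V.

σ_V = 98.82, mean of V = 245.22, σ²_V = 9765.3924

V = 3.66X is linear with a = 3.66, b = 0.
σ_V = |a|·σ_X = |3.66|·27 = 98.82.
mean of V = a·mean of X + b = 3.66·67 = 245.22.
σ²_X = 27² = 729.
σ²_V = a²·σ²_X = 3.66²·729 = 9765.3924.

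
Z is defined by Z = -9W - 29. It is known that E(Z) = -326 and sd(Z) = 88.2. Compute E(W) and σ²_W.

From Z = -9W - 29: E(Z) = a·E(W) + b, so E(W) = (E(Z) − b)/a = (-326 − (-29))/(-9) = 33.
σ²_Z = 88.2² = 7779.24.
σ²_Z = a²·σ²_W, so σ²_W = 7779.24/(-9)² = 96.04.

E(W) = 33, σ²_W = 96.04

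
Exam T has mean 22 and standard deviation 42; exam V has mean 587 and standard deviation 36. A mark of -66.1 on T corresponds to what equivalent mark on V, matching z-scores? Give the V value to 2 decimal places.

V = 511.49

z = (-66.1 − 22)/42 ≈ -2.0976.
V = 587 + z·36 = 587 + (-66.1 − 22)·36/42 ≈ 511.49.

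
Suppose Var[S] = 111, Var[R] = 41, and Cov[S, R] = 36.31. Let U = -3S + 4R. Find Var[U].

Var[U] = 783.56

Var[U] = a²·Var[S] + b²·Var[R] + 2ab·Cov[S, R] with a = -3, b = 4.
= (-3)²·111 + 4²·41 + 2·(-3)·4·36.31
= 999 + 656 + (-871.44) = 783.56.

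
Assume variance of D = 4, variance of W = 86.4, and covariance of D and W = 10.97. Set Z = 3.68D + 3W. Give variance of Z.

variance of Z = 1073.9872

variance of Z = a²·variance of D + b²·variance of W + 2ab·covariance of D and W with a = 3.68, b = 3.
= 3.68²·4 + 3²·86.4 + 2·3.68·3·10.97
= 54.1696 + 777.6 + 242.2176 = 1073.9872.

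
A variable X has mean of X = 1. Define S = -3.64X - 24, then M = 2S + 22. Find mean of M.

mean of S = (-3.64)·1 + (-24) = -27.64.
mean of M = 2·(-27.64) + 22 = -33.28.

mean of M = -33.28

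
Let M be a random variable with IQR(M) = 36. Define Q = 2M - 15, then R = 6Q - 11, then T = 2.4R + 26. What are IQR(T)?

IQR(Q) = |2|·36 = 72.
IQR(R) = |6|·72 = 432.
IQR(T) = |2.4|·432 = 1036.8.

IQR(T) = 1036.8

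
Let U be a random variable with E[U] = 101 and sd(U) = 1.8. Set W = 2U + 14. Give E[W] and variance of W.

E[W] = 216, variance of W = 12.96

W = 2U + 14 is linear with a = 2, b = 14.
E[W] = a·E[U] + b = 2·101 + 14 = 216.
variance of U = 1.8² = 3.24.
variance of W = a²·variance of U = 2²·3.24 = 12.96 (the additive constant 14 does not affect variance).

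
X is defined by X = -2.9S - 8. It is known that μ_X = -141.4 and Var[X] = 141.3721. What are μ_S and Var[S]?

From X = -2.9S - 8: μ_X = a·μ_S + b, so μ_S = (μ_X − b)/a = (-141.4 − (-8))/(-2.9) = 46.
Var[X] = a²·Var[S], so Var[S] = 141.3721/(-2.9)² = 16.81.

μ_S = 46, Var[S] = 16.81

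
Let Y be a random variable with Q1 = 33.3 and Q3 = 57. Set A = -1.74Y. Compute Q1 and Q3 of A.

Q1(A) = -99.18, Q3(A) = -57.942

a = -1.74 < 0 reverses order: Q1(A) comes from Q3(Y), Q3(A) from Q1(Y).
Q1(A) = (-1.74)·57 = -99.18; Q3(A) = (-1.74)·33.3 = -57.942.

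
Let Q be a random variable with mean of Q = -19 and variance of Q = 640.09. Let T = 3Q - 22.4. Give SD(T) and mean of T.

T = 3Q - 22.4 is linear with a = 3, b = -22.4.
SD(Q) = √640.09 = 25.3.
SD(T) = |a|·SD(Q) = |3|·25.3 = 75.9.
mean of T = a·mean of Q + b = 3·(-19) + (-22.4) = -79.4.

SD(T) = 75.9, mean of T = -79.4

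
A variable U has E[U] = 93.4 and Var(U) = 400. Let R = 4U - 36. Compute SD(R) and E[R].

R = 4U - 36 is linear with a = 4, b = -36.
SD(U) = √400 = 20.
SD(R) = |a|·SD(U) = |4|·20 = 80.
E[R] = a·E[U] + b = 4·93.4 + (-36) = 337.6.

SD(R) = 80, E[R] = 337.6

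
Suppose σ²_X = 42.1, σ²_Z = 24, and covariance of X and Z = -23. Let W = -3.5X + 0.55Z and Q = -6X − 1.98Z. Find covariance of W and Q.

By bilinearity, covariance of W and Q = ac·σ²_X + bd·σ²_Z + (ad+bc)·covariance of X and Z, with a=-3.5, b=0.55, c=-6, d=-1.98.
ac·σ²_X = (-3.5)·(-6)·42.1 = 884.1
bd·σ²_Z = 0.55·(-1.98)·24 = -26.136
(ad+bc)·covariance of X and Z = (3.63)·(-23) = -83.49
covariance of W and Q = 884.1 + (-26.136) + (-83.49) = 774.474.

covariance of W and Q = 774.474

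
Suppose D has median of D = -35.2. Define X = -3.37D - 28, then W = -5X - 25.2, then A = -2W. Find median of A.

median of X = (-3.37)·(-35.2) + (-28) = 90.624.
median of W = (-5)·90.624 + (-25.2) = -478.32.
median of A = (-2)·(-478.32) = 956.64.

median of A = 956.64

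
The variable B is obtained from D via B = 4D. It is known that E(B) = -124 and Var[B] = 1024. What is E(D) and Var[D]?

From B = 4D: E(B) = a·E(D) + b, so E(D) = (E(B) − b)/a = (-124 − 0)/4 = -31.
Var[B] = a²·Var[D], so Var[D] = 1024/4² = 64.

E(D) = -31, Var[D] = 64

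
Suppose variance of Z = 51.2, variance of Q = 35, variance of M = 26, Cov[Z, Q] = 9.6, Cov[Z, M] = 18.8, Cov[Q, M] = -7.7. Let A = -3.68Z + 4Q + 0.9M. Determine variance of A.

variance of A = a²·variance of Z + b²·variance of Q + c²·variance of M + 2ab·Cov[Z, Q] + 2ac·Cov[Z, M] + 2bc·Cov[Q, M], with a = -3.68, b = 4, c = 0.9.
= 693.37088 + 560 + 21.06 + (-282.624) + (-124.5312) + (-55.44)
= 811.83568.

variance of A = 811.83568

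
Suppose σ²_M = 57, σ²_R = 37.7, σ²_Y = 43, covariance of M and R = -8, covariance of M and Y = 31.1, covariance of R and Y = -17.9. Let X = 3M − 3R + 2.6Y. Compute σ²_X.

σ²_X = a²·σ²_M + b²·σ²_R + c²·σ²_Y + 2ab·covariance of M and R + 2ac·covariance of M and Y + 2bc·covariance of R and Y, with a = 3, b = -3, c = 2.6.
= 513 + 339.3 + 290.68 + 144 + 485.16 + 279.24
= 2051.38.

σ²_X = 2051.38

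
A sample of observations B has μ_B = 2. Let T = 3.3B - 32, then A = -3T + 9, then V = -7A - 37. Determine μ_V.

μ_T = 3.3·2 + (-32) = -25.4.
μ_A = (-3)·(-25.4) + 9 = 85.2.
μ_V = (-7)·85.2 + (-37) = -633.4.

μ_V = -633.4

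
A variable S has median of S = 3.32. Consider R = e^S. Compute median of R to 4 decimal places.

median of R = 27.6604

e^S is monotone on this domain, so median of R = exp(3.32) ≈ 27.6604.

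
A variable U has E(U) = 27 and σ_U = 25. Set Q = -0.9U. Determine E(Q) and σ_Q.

E(Q) = -24.3, σ_Q = 22.5

Q = -0.9U is linear with a = -0.9, b = 0.
E(Q) = a·E(U) + b = (-0.9)·27 = -24.3.
σ_Q = |a|·σ_U = |-0.9|·25 = 22.5.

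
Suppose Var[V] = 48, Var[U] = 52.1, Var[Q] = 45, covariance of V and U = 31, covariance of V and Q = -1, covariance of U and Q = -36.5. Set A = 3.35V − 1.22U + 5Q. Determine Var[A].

Var[A] = a²·Var[V] + b²·Var[U] + c²·Var[Q] + 2ab·covariance of V and U + 2ac·covariance of V and Q + 2bc·covariance of U and Q, with a = 3.35, b = -1.22, c = 5.
= 538.68 + 77.54564 + 1125 + (-253.394) + (-33.5) + 445.3
= 1899.63164.

Var[A] = 1899.63164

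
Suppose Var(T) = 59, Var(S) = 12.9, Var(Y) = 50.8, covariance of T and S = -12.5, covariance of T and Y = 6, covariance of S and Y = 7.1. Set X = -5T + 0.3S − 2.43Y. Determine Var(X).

Var(X) = a²·Var(T) + b²·Var(S) + c²·Var(Y) + 2ab·covariance of T and S + 2ac·covariance of T and Y + 2bc·covariance of S and Y, with a = -5, b = 0.3, c = -2.43.
= 1475 + 1.161 + 299.96892 + 37.5 + 145.8 + (-10.3518)
= 1949.07812.

Var(X) = 1949.07812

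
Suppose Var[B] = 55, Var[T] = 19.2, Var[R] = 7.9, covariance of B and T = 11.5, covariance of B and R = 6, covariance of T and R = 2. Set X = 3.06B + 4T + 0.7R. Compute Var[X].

Var[X] = a²·Var[B] + b²·Var[T] + c²·Var[R] + 2ab·covariance of B and T + 2ac·covariance of B and R + 2bc·covariance of T and R, with a = 3.06, b = 4, c = 0.7.
= 514.998 + 307.2 + 3.871 + 281.52 + 25.704 + 11.2
= 1144.493.

Var[X] = 1144.493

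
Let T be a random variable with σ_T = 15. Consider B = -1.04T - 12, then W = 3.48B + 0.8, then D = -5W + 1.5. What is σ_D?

σ_D = 271.44

σ_B = |-1.04|·15 = 15.6.
σ_W = |3.48|·15.6 = 54.288.
σ_D = |-5|·54.288 = 271.44.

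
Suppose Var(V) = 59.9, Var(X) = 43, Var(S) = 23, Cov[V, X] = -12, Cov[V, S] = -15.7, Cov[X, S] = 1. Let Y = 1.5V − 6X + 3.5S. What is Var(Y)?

Var(Y) = a²·Var(V) + b²·Var(X) + c²·Var(S) + 2ab·Cov[V, X] + 2ac·Cov[V, S] + 2bc·Cov[X, S], with a = 1.5, b = -6, c = 3.5.
= 134.775 + 1548 + 281.75 + 216 + (-164.85) + (-42)
= 1973.675.

Var(Y) = 1973.675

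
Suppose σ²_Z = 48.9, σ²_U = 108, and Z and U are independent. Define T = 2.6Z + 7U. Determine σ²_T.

σ²_T = a²·σ²_Z + b²·σ²_U + 2ab·Cov(Z, U) with a = 2.6, b = 7.
Independence gives Cov(Z, U) = 0.
= 2.6²·48.9 + 7²·108 + 2·2.6·7·0
= 330.564 + 5292 + 0 = 5622.564.

σ²_T = 5622.564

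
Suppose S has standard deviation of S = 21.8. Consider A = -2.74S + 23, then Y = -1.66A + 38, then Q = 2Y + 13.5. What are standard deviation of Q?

standard deviation of A = |-2.74|·21.8 = 59.732.
standard deviation of Y = |-1.66|·59.732 = 99.15512.
standard deviation of Q = |2|·99.15512 = 198.31024.

standard deviation of Q = 198.31024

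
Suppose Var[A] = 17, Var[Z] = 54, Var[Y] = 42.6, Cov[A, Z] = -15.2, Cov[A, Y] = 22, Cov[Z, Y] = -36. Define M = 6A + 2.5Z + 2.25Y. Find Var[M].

Var[M] = a²·Var[A] + b²·Var[Z] + c²·Var[Y] + 2ab·Cov[A, Z] + 2ac·Cov[A, Y] + 2bc·Cov[Z, Y], with a = 6, b = 2.5, c = 2.25.
= 612 + 337.5 + 215.6625 + (-456) + 594 + (-405)
= 898.1625.

Var[M] = 898.1625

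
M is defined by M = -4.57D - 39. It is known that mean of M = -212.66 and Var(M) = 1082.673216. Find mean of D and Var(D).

mean of D = 38, Var(D) = 51.84

From M = -4.57D - 39: mean of M = a·mean of D + b, so mean of D = (mean of M − b)/a = (-212.66 − (-39))/(-4.57) = 38.
Var(M) = a²·Var(D), so Var(D) = 1082.673216/(-4.57)² = 51.84.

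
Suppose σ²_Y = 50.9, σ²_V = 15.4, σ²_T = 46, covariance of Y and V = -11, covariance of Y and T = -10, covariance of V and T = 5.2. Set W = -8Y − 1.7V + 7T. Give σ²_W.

σ²_W = a²·σ²_Y + b²·σ²_V + c²·σ²_T + 2ab·covariance of Y and V + 2ac·covariance of Y and T + 2bc·covariance of V and T, with a = -8, b = -1.7, c = 7.
= 3257.6 + 44.506 + 2254 + (-299.2) + 1120 + (-123.76)
= 6253.146.

σ²_W = 6253.146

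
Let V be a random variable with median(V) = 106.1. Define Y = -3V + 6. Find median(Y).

A linear map preserves order up to sign, so median(Y) = a·median(V) + b = (-3)·106.1 + 6 = -312.3.

median(Y) = -312.3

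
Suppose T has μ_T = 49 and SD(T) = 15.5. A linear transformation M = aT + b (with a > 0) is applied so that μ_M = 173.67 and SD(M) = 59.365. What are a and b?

a = 3.83, b = -14

SD(M) = a·SD(T) (a > 0), so a = 59.365/15.5 = 3.83.
μ_M = a·μ_T + b, so b = 173.67 − 3.83·49 = -14.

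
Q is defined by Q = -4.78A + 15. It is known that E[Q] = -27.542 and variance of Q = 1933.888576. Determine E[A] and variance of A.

From Q = -4.78A + 15: E[Q] = a·E[A] + b, so E[A] = (E[Q] − b)/a = (-27.542 − 15)/(-4.78) = 8.9.
variance of Q = a²·variance of A, so variance of A = 1933.888576/(-4.78)² = 84.64.

E[A] = 8.9, variance of A = 84.64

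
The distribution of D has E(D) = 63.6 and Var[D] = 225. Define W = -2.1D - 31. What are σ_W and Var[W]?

σ_W = 31.5, Var[W] = 992.25

W = -2.1D - 31 is linear with a = -2.1, b = -31.
σ_D = √225 = 15.
σ_W = |a|·σ_D = |-2.1|·15 = 31.5.
Var[W] = a²·Var[D] = (-2.1)²·225 = 992.25 (the additive constant -31 does not affect variance).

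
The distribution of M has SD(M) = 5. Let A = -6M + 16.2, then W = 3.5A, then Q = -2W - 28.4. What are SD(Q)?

SD(A) = |-6|·5 = 30.
SD(W) = |3.5|·30 = 105.
SD(Q) = |-2|·105 = 210.

SD(Q) = 210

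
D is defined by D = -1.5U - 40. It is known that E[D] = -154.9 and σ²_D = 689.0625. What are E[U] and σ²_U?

From D = -1.5U - 40: E[D] = a·E[U] + b, so E[U] = (E[D] − b)/a = (-154.9 − (-40))/(-1.5) = 76.6.
σ²_D = a²·σ²_U, so σ²_U = 689.0625/(-1.5)² = 306.25.

E[U] = 76.6, σ²_U = 306.25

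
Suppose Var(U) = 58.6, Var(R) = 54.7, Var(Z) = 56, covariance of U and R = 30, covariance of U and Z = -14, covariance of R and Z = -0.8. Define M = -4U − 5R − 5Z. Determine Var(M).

Var(M) = 4305.1

Var(M) = a²·Var(U) + b²·Var(R) + c²·Var(Z) + 2ab·covariance of U and R + 2ac·covariance of U and Z + 2bc·covariance of R and Z, with a = -4, b = -5, c = -5.
= 937.6 + 1367.5 + 1400 + 1200 + (-560) + (-40)
= 4305.1.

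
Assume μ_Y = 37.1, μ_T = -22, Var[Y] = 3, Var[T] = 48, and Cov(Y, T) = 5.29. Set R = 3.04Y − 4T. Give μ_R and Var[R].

μ_R = 200.784, Var[R] = 667.072

μ_R = 3.04·μ_Y + (-4)·μ_T = 3.04·37.1 + (-4)·(-22) = 200.784.
Var[R] = a²·Var[Y] + b²·Var[T] + 2ab·Cov(Y, T) with a = 3.04, b = -4.
= 3.04²·3 + (-4)²·48 + 2·3.04·(-4)·5.29
= 27.7248 + 768 + (-128.6528) = 667.072.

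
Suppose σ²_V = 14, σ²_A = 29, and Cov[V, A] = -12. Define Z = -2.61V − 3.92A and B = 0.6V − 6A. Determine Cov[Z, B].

By bilinearity, Cov[Z, B] = ac·σ²_V + bd·σ²_A + (ad+bc)·Cov[V, A], with a=-2.61, b=-3.92, c=0.6, d=-6.
ac·σ²_V = (-2.61)·0.6·14 = -21.924
bd·σ²_A = (-3.92)·(-6)·29 = 682.08
(ad+bc)·Cov[V, A] = (13.308)·(-12) = -159.696
Cov[Z, B] = -21.924 + 682.08 + (-159.696) = 500.46.

Cov[Z, B] = 500.46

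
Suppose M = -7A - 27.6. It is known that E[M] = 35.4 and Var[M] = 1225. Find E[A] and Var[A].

E[A] = -9, Var[A] = 25

From M = -7A - 27.6: E[M] = a·E[A] + b, so E[A] = (E[M] − b)/a = (35.4 − (-27.6))/(-7) = -9.
Var[M] = a²·Var[A], so Var[A] = 1225/(-7)² = 25.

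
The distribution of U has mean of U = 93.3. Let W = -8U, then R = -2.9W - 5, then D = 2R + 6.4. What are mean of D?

mean of W = (-8)·93.3 = -746.4.
mean of R = (-2.9)·(-746.4) + (-5) = 2159.56.
mean of D = 2·2159.56 + 6.4 = 4325.52.

mean of D = 4325.52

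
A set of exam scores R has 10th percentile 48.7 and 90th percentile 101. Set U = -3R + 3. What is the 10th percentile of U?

Since a = -3 < 0 the transformation is decreasing, reversing order: the 10th percentile of U corresponds to the 90th percentile of R.
So P_{10}(U) = a·P_{90}(R) + b = (-3)·101 + 3 = -300.

10th percentile of U = -300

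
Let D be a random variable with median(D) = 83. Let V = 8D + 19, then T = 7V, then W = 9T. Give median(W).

median(W) = 43029

median(V) = 8·83 + 19 = 683.
median(T) = 7·683 = 4781.
median(W) = 9·4781 = 43029.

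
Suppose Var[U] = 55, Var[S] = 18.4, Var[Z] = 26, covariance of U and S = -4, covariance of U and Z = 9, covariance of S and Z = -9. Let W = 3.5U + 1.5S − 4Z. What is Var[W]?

Var[W] = 945.15

Var[W] = a²·Var[U] + b²·Var[S] + c²·Var[Z] + 2ab·covariance of U and S + 2ac·covariance of U and Z + 2bc·covariance of S and Z, with a = 3.5, b = 1.5, c = -4.
= 673.75 + 41.4 + 416 + (-42) + (-252) + 108
= 945.15.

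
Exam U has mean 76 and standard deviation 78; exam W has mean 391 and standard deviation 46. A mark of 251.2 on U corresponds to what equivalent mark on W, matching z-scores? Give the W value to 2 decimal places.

z = (251.2 − 76)/78 ≈ 2.2462.
W = 391 + z·46 = 391 + (251.2 − 76)·46/78 ≈ 494.32.

W = 494.32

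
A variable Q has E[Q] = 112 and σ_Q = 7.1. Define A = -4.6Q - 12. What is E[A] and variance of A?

E[A] = -527.2, variance of A = 1066.6756

A = -4.6Q - 12 is linear with a = -4.6, b = -12.
E[A] = a·E[Q] + b = (-4.6)·112 + (-12) = -527.2.
variance of Q = 7.1² = 50.41.
variance of A = a²·variance of Q = (-4.6)²·50.41 = 1066.6756 (the additive constant -12 does not affect variance).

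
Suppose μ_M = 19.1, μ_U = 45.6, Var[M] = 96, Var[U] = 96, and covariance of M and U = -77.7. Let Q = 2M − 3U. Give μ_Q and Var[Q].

μ_Q = 2·μ_M + (-3)·μ_U = 2·19.1 + (-3)·45.6 = -98.6.
Var[Q] = a²·Var[M] + b²·Var[U] + 2ab·covariance of M and U with a = 2, b = -3.
= 2²·96 + (-3)²·96 + 2·2·(-3)·(-77.7)
= 384 + 864 + 932.4 = 2180.4.

μ_Q = -98.6, Var[Q] = 2180.4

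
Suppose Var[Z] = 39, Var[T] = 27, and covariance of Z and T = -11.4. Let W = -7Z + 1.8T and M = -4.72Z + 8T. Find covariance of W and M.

By bilinearity, covariance of W and M = ac·Var[Z] + bd·Var[T] + (ad+bc)·covariance of Z and T, with a=-7, b=1.8, c=-4.72, d=8.
ac·Var[Z] = (-7)·(-4.72)·39 = 1288.56
bd·Var[T] = 1.8·8·27 = 388.8
(ad+bc)·covariance of Z and T = (-64.496)·(-11.4) = 735.2544
covariance of W and M = 1288.56 + 388.8 + 735.2544 = 2412.6144.

covariance of W and M = 2412.6144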